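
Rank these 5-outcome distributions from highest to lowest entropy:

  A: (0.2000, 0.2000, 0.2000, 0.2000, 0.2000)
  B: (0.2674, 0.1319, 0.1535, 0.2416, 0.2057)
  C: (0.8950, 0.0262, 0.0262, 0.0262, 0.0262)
A > B > C

Key insight: Entropy is maximized by uniform distributions and minimized by concentrated distributions.

- Uniform distributions have maximum entropy log₂(5) = 2.3219 bits
- The more "peaked" or concentrated a distribution, the lower its entropy

Entropies:
  H(A) = 2.3219 bits
  H(B) = 2.2736 bits
  H(C) = 0.6946 bits

Ranking: A > B > C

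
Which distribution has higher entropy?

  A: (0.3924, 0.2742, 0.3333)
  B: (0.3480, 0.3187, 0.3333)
B

Both distributions are close to uniform, making this a harder comparison.

H(A) = 1.5698 bits
H(B) = 1.5840 bits

The distribution closer to uniform has higher entropy.
Answer: B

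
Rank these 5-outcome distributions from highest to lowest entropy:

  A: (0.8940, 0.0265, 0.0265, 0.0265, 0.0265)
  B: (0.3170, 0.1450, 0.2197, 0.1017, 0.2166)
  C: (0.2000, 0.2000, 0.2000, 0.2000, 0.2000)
C > B > A

Key insight: Entropy is maximized by uniform distributions and minimized by concentrated distributions.

- Uniform distributions have maximum entropy log₂(5) = 2.3219 bits
- The more "peaked" or concentrated a distribution, the lower its entropy

Entropies:
  H(A) = 0.6997 bits
  H(B) = 2.2231 bits
  H(C) = 2.3219 bits

Ranking: C > B > A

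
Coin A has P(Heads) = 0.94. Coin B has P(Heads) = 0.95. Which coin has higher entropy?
A

For binary distributions, entropy is maximized at p=0.5 and decreases as p moves toward 0 or 1.

H(A) = H(0.94) = 0.3274 bits
H(B) = H(0.95) = 0.2864 bits

Distribution A (p=0.94) is closer to uniform (p=0.5), so it has higher entropy.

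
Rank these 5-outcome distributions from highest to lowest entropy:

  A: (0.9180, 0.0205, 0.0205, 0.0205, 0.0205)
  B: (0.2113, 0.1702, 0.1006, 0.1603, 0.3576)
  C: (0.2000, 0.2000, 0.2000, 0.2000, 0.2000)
C > B > A

Key insight: Entropy is maximized by uniform distributions and minimized by concentrated distributions.

- Uniform distributions have maximum entropy log₂(5) = 2.3219 bits
- The more "peaked" or concentrated a distribution, the lower its entropy

Entropies:
  H(A) = 0.5732 bits
  H(B) = 2.1959 bits
  H(C) = 2.3219 bits

Ranking: C > B > A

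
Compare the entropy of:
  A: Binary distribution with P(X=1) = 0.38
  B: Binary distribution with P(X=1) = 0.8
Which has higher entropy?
A

For binary distributions, entropy is maximized at p=0.5 and decreases as p moves toward 0 or 1.

H(A) = H(0.38) = 0.9580 bits
H(B) = H(0.8) = 0.7219 bits

Distribution A (p=0.38) is closer to uniform (p=0.5), so it has higher entropy.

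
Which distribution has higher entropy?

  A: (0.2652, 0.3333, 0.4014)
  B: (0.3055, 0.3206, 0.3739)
B

Both distributions are close to uniform, making this a harder comparison.

H(A) = 1.5647 bits
H(B) = 1.5794 bits

The distribution closer to uniform has higher entropy.
Answer: B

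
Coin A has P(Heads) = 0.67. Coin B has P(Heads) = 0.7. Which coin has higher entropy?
A

For binary distributions, entropy is maximized at p=0.5 and decreases as p moves toward 0 or 1.

H(A) = H(0.67) = 0.9149 bits
H(B) = H(0.7) = 0.8813 bits

Distribution A (p=0.67) is closer to uniform (p=0.5), so it has higher entropy.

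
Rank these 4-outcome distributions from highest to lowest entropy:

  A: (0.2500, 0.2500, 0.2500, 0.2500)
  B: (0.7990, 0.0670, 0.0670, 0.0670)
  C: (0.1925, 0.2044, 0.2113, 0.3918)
A > C > B

Key insight: Entropy is maximized by uniform distributions and minimized by concentrated distributions.

- Uniform distributions have maximum entropy log₂(4) = 2.0000 bits
- The more "peaked" or concentrated a distribution, the lower its entropy

Entropies:
  H(A) = 2.0000 bits
  H(B) = 1.0425 bits
  H(C) = 1.9293 bits

Ranking: A > C > B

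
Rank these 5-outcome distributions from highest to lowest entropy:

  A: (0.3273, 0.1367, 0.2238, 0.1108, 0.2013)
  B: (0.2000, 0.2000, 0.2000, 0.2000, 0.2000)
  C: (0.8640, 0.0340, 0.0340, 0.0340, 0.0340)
B > A > C

Key insight: Entropy is maximized by uniform distributions and minimized by concentrated distributions.

- Uniform distributions have maximum entropy log₂(5) = 2.3219 bits
- The more "peaked" or concentrated a distribution, the lower its entropy

Entropies:
  H(A) = 2.2204 bits
  H(B) = 2.3219 bits
  H(C) = 0.8457 bits

Ranking: B > A > C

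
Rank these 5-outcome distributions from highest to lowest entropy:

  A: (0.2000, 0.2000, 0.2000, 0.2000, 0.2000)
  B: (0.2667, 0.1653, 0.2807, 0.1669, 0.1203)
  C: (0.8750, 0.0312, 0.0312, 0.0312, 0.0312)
A > B > C

Key insight: Entropy is maximized by uniform distributions and minimized by concentrated distributions.

- Uniform distributions have maximum entropy log₂(5) = 2.3219 bits
- The more "peaked" or concentrated a distribution, the lower its entropy

Entropies:
  H(A) = 2.3219 bits
  H(B) = 2.2510 bits
  H(C) = 0.7936 bits

Ranking: A > B > C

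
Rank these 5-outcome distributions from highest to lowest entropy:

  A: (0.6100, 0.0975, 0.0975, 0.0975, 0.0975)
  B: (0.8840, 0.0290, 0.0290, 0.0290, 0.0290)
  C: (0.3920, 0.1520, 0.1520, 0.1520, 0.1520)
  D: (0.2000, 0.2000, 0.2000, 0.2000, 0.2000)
D > C > A > B

Key insight: Entropy is maximized by uniform distributions and minimized by concentrated distributions.

Entropies:
  H(A) = 1.7448 bits
  H(B) = 0.7498 bits
  H(C) = 2.1821 bits
  H(D) = 2.3219 bits

Ranking: D > C > A > B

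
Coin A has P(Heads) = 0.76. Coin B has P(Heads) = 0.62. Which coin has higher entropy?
B

For binary distributions, entropy is maximized at p=0.5 and decreases as p moves toward 0 or 1.

H(A) = H(0.76) = 0.7950 bits
H(B) = H(0.62) = 0.9580 bits

Distribution B (p=0.62) is closer to uniform (p=0.5), so it has higher entropy.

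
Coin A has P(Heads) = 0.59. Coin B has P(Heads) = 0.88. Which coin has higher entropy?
A

For binary distributions, entropy is maximized at p=0.5 and decreases as p moves toward 0 or 1.

H(A) = H(0.59) = 0.9765 bits
H(B) = H(0.88) = 0.5294 bits

Distribution A (p=0.59) is closer to uniform (p=0.5), so it has higher entropy.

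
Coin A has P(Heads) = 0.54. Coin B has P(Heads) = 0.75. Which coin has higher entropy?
A

For binary distributions, entropy is maximized at p=0.5 and decreases as p moves toward 0 or 1.

H(A) = H(0.54) = 0.9954 bits
H(B) = H(0.75) = 0.8113 bits

Distribution A (p=0.54) is closer to uniform (p=0.5), so it has higher entropy.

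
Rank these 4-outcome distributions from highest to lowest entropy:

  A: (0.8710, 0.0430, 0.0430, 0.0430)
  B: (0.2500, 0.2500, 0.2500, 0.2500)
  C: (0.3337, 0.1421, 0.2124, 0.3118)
B > C > A

Key insight: Entropy is maximized by uniform distributions and minimized by concentrated distributions.

- Uniform distributions have maximum entropy log₂(4) = 2.0000 bits
- The more "peaked" or concentrated a distribution, the lower its entropy

Entropies:
  H(A) = 0.7591 bits
  H(B) = 2.0000 bits
  H(C) = 1.9274 bits

Ranking: B > C > A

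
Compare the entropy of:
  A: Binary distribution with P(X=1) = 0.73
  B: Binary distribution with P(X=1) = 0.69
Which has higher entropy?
B

For binary distributions, entropy is maximized at p=0.5 and decreases as p moves toward 0 or 1.

H(A) = H(0.73) = 0.8415 bits
H(B) = H(0.69) = 0.8932 bits

Distribution B (p=0.69) is closer to uniform (p=0.5), so it has higher entropy.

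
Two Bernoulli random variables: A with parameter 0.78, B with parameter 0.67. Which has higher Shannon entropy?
B

For binary distributions, entropy is maximized at p=0.5 and decreases as p moves toward 0 or 1.

H(A) = H(0.78) = 0.7602 bits
H(B) = H(0.67) = 0.9149 bits

Distribution B (p=0.67) is closer to uniform (p=0.5), so it has higher entropy.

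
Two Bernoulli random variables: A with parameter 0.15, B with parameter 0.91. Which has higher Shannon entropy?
A

For binary distributions, entropy is maximized at p=0.5 and decreases as p moves toward 0 or 1.

H(A) = H(0.15) = 0.6098 bits
H(B) = H(0.91) = 0.4365 bits

Distribution A (p=0.15) is closer to uniform (p=0.5), so it has higher entropy.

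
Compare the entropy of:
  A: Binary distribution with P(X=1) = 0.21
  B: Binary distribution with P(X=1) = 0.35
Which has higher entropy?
B

For binary distributions, entropy is maximized at p=0.5 and decreases as p moves toward 0 or 1.

H(A) = H(0.21) = 0.7415 bits
H(B) = H(0.35) = 0.9341 bits

Distribution B (p=0.35) is closer to uniform (p=0.5), so it has higher entropy.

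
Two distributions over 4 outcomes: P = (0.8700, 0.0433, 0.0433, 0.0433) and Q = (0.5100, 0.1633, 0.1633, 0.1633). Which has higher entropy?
Q

P is highly concentrated on one outcome (87%), making it nearly deterministic. Q spreads its mass more evenly (max 51%). The more spread-out distribution has higher entropy: H(P) ≈ 0.763 bits, H(Q) ≈ 1.776 bits.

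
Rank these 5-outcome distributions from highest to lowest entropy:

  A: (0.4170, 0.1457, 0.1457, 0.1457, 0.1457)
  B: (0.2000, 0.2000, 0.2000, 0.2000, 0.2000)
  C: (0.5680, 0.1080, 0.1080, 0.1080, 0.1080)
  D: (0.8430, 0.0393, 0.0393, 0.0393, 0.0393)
B > A > C > D

Key insight: Entropy is maximized by uniform distributions and minimized by concentrated distributions.

Entropies:
  H(A) = 2.1460 bits
  H(B) = 2.3219 bits
  H(C) = 1.8506 bits
  H(D) = 0.9411 bits

Ranking: B > A > C > D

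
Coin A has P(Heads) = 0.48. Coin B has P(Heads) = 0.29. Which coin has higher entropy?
A

For binary distributions, entropy is maximized at p=0.5 and decreases as p moves toward 0 or 1.

H(A) = H(0.48) = 0.9988 bits
H(B) = H(0.29) = 0.8687 bits

Distribution A (p=0.48) is closer to uniform (p=0.5), so it has higher entropy.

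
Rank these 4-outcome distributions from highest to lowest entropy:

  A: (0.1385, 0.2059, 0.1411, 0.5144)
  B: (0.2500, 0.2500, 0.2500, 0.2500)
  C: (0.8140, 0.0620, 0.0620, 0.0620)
B > A > C

Key insight: Entropy is maximized by uniform distributions and minimized by concentrated distributions.

- Uniform distributions have maximum entropy log₂(4) = 2.0000 bits
- The more "peaked" or concentrated a distribution, the lower its entropy

Entropies:
  H(A) = 1.7565 bits
  H(B) = 2.0000 bits
  H(C) = 0.9878 bits

Ranking: B > A > C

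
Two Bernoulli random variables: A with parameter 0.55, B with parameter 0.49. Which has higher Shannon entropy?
B

For binary distributions, entropy is maximized at p=0.5 and decreases as p moves toward 0 or 1.

H(A) = H(0.55) = 0.9928 bits
H(B) = H(0.49) = 0.9997 bits

Distribution B (p=0.49) is closer to uniform (p=0.5), so it has higher entropy.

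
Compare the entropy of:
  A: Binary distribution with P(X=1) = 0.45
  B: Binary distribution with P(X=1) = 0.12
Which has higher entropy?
A

For binary distributions, entropy is maximized at p=0.5 and decreases as p moves toward 0 or 1.

H(A) = H(0.45) = 0.9928 bits
H(B) = H(0.12) = 0.5294 bits

Distribution A (p=0.45) is closer to uniform (p=0.5), so it has higher entropy.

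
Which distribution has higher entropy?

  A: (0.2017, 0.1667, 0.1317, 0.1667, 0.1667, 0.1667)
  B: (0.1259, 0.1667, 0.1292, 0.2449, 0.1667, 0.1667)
A

Both distributions are close to uniform, making this a harder comparison.

H(A) = 2.5743 bits
H(B) = 2.5474 bits

The distribution closer to uniform has higher entropy.
Answer: A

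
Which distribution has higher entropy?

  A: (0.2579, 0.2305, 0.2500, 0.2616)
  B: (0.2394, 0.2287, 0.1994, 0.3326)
A

Both distributions are close to uniform, making this a harder comparison.

H(A) = 1.9983 bits
H(B) = 1.9726 bits

The distribution closer to uniform has higher entropy.
Answer: A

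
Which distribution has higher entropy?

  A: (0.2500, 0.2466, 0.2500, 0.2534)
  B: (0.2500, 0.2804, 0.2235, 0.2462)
A

Both distributions are close to uniform, making this a harder comparison.

H(A) = 1.9999 bits
H(B) = 1.9953 bits

The distribution closer to uniform has higher entropy.
Answer: A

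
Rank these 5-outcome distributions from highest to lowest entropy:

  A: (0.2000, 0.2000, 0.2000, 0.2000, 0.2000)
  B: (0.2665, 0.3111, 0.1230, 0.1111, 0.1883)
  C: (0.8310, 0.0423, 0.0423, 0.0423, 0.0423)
A > B > C

Key insight: Entropy is maximized by uniform distributions and minimized by concentrated distributions.

- Uniform distributions have maximum entropy log₂(5) = 2.3219 bits
- The more "peaked" or concentrated a distribution, the lower its entropy

Entropies:
  H(A) = 2.3219 bits
  H(B) = 2.2101 bits
  H(C) = 0.9934 bits

Ranking: A > B > C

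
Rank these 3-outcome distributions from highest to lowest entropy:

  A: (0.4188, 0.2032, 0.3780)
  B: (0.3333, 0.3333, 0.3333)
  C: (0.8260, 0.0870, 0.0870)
B > A > C

Key insight: Entropy is maximized by uniform distributions and minimized by concentrated distributions.

- Uniform distributions have maximum entropy log₂(3) = 1.5850 bits
- The more "peaked" or concentrated a distribution, the lower its entropy

Entropies:
  H(A) = 1.5236 bits
  H(B) = 1.5850 bits
  H(C) = 0.8408 bits

Ranking: B > A > C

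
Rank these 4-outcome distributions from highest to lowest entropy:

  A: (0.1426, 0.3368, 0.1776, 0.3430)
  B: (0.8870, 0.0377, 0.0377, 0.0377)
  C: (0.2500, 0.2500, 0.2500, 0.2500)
C > A > B

Key insight: Entropy is maximized by uniform distributions and minimized by concentrated distributions.

- Uniform distributions have maximum entropy log₂(4) = 2.0000 bits
- The more "peaked" or concentrated a distribution, the lower its entropy

Entropies:
  H(A) = 1.9019 bits
  H(B) = 0.6880 bits
  H(C) = 2.0000 bits

Ranking: C > A > B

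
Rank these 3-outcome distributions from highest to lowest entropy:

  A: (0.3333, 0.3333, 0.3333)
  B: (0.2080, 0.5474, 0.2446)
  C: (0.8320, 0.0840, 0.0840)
A > B > C

Key insight: Entropy is maximized by uniform distributions and minimized by concentrated distributions.

- Uniform distributions have maximum entropy log₂(3) = 1.5850 bits
- The more "peaked" or concentrated a distribution, the lower its entropy

Entropies:
  H(A) = 1.5850 bits
  H(B) = 1.4440 bits
  H(C) = 0.8211 bits

Ranking: A > B > C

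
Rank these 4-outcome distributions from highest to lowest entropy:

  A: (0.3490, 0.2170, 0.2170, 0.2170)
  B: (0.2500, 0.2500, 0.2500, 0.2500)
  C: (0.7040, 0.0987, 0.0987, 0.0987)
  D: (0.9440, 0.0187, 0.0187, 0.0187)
B > A > C > D

Key insight: Entropy is maximized by uniform distributions and minimized by concentrated distributions.

Entropies:
  H(A) = 1.9650 bits
  H(B) = 2.0000 bits
  H(C) = 1.3455 bits
  H(D) = 0.4001 bits

Ranking: B > A > C > D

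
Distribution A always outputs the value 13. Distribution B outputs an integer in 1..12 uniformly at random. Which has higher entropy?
B

A is deterministic, so H(A) = 0. B is uniform over 12 outcomes, so H(B) = log₂(12) = 3.585 bits. Any distribution with genuine randomness has higher entropy than a deterministic one.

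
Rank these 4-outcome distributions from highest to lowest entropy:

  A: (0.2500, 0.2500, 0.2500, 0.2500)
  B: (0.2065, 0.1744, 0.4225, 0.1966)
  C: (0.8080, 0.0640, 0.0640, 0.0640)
A > B > C

Key insight: Entropy is maximized by uniform distributions and minimized by concentrated distributions.

- Uniform distributions have maximum entropy log₂(4) = 2.0000 bits
- The more "peaked" or concentrated a distribution, the lower its entropy

Entropies:
  H(A) = 2.0000 bits
  H(B) = 1.8958 bits
  H(C) = 1.0099 bits

Ranking: A > B > C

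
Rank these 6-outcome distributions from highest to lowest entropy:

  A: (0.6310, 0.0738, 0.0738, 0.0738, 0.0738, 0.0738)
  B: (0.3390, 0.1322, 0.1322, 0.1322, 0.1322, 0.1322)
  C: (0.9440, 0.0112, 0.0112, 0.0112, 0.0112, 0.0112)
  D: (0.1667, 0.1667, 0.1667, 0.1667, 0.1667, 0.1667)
D > B > A > C

Key insight: Entropy is maximized by uniform distributions and minimized by concentrated distributions.

Entropies:
  H(A) = 1.8067 bits
  H(B) = 2.4587 bits
  H(C) = 0.4414 bits
  H(D) = 2.5850 bits

Ranking: D > B > A > C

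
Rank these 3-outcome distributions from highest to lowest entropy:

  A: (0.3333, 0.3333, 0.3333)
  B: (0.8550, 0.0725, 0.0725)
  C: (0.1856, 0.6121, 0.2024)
A > C > B

Key insight: Entropy is maximized by uniform distributions and minimized by concentrated distributions.

- Uniform distributions have maximum entropy log₂(3) = 1.5850 bits
- The more "peaked" or concentrated a distribution, the lower its entropy

Entropies:
  H(A) = 1.5850 bits
  H(B) = 0.7422 bits
  H(C) = 1.3509 bits

Ranking: A > C > B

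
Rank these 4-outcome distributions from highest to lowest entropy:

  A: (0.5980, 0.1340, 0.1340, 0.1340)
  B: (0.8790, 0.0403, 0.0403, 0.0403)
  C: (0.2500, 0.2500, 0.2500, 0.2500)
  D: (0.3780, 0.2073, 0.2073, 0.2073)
C > D > A > B

Key insight: Entropy is maximized by uniform distributions and minimized by concentrated distributions.

Entropies:
  H(A) = 1.6093 bits
  H(B) = 0.7240 bits
  H(C) = 2.0000 bits
  H(D) = 1.9425 bits

Ranking: C > D > A > B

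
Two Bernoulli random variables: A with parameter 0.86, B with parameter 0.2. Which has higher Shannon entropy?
B

For binary distributions, entropy is maximized at p=0.5 and decreases as p moves toward 0 or 1.

H(A) = H(0.86) = 0.5842 bits
H(B) = H(0.2) = 0.7219 bits

Distribution B (p=0.2) is closer to uniform (p=0.5), so it has higher entropy.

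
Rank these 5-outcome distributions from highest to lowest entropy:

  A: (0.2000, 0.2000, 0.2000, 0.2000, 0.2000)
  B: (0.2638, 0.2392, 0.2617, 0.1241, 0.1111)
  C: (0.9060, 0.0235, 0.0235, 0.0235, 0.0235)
A > B > C

Key insight: Entropy is maximized by uniform distributions and minimized by concentrated distributions.

- Uniform distributions have maximum entropy log₂(5) = 2.3219 bits
- The more "peaked" or concentrated a distribution, the lower its entropy

Entropies:
  H(A) = 2.3219 bits
  H(B) = 2.2328 bits
  H(C) = 0.6377 bits

Ranking: A > B > C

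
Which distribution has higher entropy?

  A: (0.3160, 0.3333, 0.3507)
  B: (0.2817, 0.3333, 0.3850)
A

Both distributions are close to uniform, making this a harder comparison.

H(A) = 1.5837 bits
H(B) = 1.5734 bits

The distribution closer to uniform has higher entropy.
Answer: A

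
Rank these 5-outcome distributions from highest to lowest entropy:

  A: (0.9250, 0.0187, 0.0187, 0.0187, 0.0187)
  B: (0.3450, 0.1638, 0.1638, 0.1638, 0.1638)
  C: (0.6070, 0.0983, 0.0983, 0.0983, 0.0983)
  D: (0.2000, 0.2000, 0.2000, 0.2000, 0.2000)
D > B > C > A

Key insight: Entropy is maximized by uniform distributions and minimized by concentrated distributions.

Entropies:
  H(A) = 0.5343 bits
  H(B) = 2.2395 bits
  H(C) = 1.7527 bits
  H(D) = 2.3219 bits

Ranking: D > B > C > A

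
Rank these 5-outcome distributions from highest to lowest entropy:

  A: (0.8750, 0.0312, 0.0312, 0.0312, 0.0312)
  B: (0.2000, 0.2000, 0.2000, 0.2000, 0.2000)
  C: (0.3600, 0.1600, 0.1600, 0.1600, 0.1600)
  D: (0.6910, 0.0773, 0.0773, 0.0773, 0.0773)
B > C > D > A

Key insight: Entropy is maximized by uniform distributions and minimized by concentrated distributions.

Entropies:
  H(A) = 0.7936 bits
  H(B) = 2.3219 bits
  H(C) = 2.2227 bits
  H(D) = 1.5100 bits

Ranking: B > C > D > A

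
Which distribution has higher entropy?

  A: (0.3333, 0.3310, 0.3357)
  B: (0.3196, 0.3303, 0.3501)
A

Both distributions are close to uniform, making this a harder comparison.

H(A) = 1.5849 bits
H(B) = 1.5839 bits

The distribution closer to uniform has higher entropy.
Answer: A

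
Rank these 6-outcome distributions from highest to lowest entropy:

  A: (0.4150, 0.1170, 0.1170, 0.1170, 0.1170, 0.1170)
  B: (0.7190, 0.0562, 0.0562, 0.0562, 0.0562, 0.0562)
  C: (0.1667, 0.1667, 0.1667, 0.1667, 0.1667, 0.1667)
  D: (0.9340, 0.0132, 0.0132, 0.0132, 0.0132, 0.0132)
C > A > B > D

Key insight: Entropy is maximized by uniform distributions and minimized by concentrated distributions.

Entropies:
  H(A) = 2.3374 bits
  H(B) = 1.5093 bits
  H(C) = 2.5850 bits
  H(D) = 0.5041 bits

Ranking: C > A > B > D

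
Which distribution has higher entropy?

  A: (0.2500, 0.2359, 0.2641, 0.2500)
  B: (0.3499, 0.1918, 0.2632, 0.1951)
A

Both distributions are close to uniform, making this a harder comparison.

H(A) = 1.9989 bits
H(B) = 1.9538 bits

The distribution closer to uniform has higher entropy.
Answer: A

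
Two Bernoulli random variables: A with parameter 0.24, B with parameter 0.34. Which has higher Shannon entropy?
B

For binary distributions, entropy is maximized at p=0.5 and decreases as p moves toward 0 or 1.

H(A) = H(0.24) = 0.7950 bits
H(B) = H(0.34) = 0.9248 bits

Distribution B (p=0.34) is closer to uniform (p=0.5), so it has higher entropy.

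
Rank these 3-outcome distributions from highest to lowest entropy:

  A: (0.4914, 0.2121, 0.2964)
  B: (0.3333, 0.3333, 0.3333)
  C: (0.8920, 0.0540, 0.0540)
B > A > C

Key insight: Entropy is maximized by uniform distributions and minimized by concentrated distributions.

- Uniform distributions have maximum entropy log₂(3) = 1.5850 bits
- The more "peaked" or concentrated a distribution, the lower its entropy

Entropies:
  H(A) = 1.4982 bits
  H(B) = 1.5850 bits
  H(C) = 0.6019 bits

Ranking: B > A > C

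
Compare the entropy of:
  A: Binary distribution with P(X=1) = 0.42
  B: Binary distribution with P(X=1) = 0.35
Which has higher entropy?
A

For binary distributions, entropy is maximized at p=0.5 and decreases as p moves toward 0 or 1.

H(A) = H(0.42) = 0.9815 bits
H(B) = H(0.35) = 0.9341 bits

Distribution A (p=0.42) is closer to uniform (p=0.5), so it has higher entropy.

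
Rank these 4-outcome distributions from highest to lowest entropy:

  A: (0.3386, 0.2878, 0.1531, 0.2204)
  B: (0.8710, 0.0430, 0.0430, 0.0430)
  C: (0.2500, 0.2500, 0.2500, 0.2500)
C > A > B

Key insight: Entropy is maximized by uniform distributions and minimized by concentrated distributions.

- Uniform distributions have maximum entropy log₂(4) = 2.0000 bits
- The more "peaked" or concentrated a distribution, the lower its entropy

Entropies:
  H(A) = 1.9416 bits
  H(B) = 0.7591 bits
  H(C) = 2.0000 bits

Ranking: C > A > B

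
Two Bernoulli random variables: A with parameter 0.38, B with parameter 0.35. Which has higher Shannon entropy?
A

For binary distributions, entropy is maximized at p=0.5 and decreases as p moves toward 0 or 1.

H(A) = H(0.38) = 0.9580 bits
H(B) = H(0.35) = 0.9341 bits

Distribution A (p=0.38) is closer to uniform (p=0.5), so it has higher entropy.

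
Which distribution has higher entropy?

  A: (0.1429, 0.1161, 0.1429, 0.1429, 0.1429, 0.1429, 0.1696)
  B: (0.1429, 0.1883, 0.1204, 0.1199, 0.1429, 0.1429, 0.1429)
A

Both distributions are close to uniform, making this a harder comparison.

H(A) = 2.8001 bits
H(B) = 2.7924 bits

The distribution closer to uniform has higher entropy.
Answer: A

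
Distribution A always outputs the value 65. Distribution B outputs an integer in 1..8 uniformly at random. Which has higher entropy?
B

A is deterministic, so H(A) = 0. B is uniform over 8 outcomes, so H(B) = log₂(8) = 3.000 bits. Any distribution with genuine randomness has higher entropy than a deterministic one.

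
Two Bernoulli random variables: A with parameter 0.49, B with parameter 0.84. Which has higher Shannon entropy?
A

For binary distributions, entropy is maximized at p=0.5 and decreases as p moves toward 0 or 1.

H(A) = H(0.49) = 0.9997 bits
H(B) = H(0.84) = 0.6343 bits

Distribution A (p=0.49) is closer to uniform (p=0.5), so it has higher entropy.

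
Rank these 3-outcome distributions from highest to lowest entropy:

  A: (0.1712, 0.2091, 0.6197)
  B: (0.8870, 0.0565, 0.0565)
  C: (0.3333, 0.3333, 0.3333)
C > A > B

Key insight: Entropy is maximized by uniform distributions and minimized by concentrated distributions.

- Uniform distributions have maximum entropy log₂(3) = 1.5850 bits
- The more "peaked" or concentrated a distribution, the lower its entropy

Entropies:
  H(A) = 1.3357 bits
  H(B) = 0.6219 bits
  H(C) = 1.5850 bits

Ranking: C > A > B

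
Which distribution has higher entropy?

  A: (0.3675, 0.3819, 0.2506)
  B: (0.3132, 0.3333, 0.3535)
B

Both distributions are close to uniform, making this a harder comparison.

H(A) = 1.5614 bits
H(B) = 1.5832 bits

The distribution closer to uniform has higher entropy.
Answer: B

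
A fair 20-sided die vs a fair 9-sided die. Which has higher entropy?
20-sided die

Both are uniform distributions; for uniform over n outcomes, H = log₂(n). H(20-sided) = log₂(20) = 4.322 bits and H(9-sided) = log₂(9) = 3.170 bits. More outcomes in a uniform distribution means higher entropy.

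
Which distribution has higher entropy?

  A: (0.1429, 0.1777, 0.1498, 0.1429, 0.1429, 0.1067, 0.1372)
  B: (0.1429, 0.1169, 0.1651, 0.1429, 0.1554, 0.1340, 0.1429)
B

Both distributions are close to uniform, making this a harder comparison.

H(A) = 2.7940 bits
H(B) = 2.8002 bits

The distribution closer to uniform has higher entropy.
Answer: B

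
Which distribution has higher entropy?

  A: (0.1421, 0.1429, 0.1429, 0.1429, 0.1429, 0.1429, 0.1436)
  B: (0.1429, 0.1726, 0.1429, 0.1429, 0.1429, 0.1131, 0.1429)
A

Both distributions are close to uniform, making this a harder comparison.

H(A) = 2.8073 bits
H(B) = 2.7984 bits

The distribution closer to uniform has higher entropy.
Answer: A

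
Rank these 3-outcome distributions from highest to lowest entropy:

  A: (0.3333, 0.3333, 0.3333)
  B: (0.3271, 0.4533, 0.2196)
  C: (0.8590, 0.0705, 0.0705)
A > B > C

Key insight: Entropy is maximized by uniform distributions and minimized by concentrated distributions.

- Uniform distributions have maximum entropy log₂(3) = 1.5850 bits
- The more "peaked" or concentrated a distribution, the lower its entropy

Entropies:
  H(A) = 1.5850 bits
  H(B) = 1.5251 bits
  H(C) = 0.7279 bits

Ranking: A > B > C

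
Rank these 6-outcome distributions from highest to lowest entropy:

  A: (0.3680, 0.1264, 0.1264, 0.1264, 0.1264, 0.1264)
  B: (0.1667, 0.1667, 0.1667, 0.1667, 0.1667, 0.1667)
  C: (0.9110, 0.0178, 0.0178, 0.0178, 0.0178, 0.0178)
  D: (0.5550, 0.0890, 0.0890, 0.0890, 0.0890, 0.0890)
B > A > D > C

Key insight: Entropy is maximized by uniform distributions and minimized by concentrated distributions.

Entropies:
  H(A) = 2.4166 bits
  H(B) = 2.5850 bits
  H(C) = 0.6398 bits
  H(D) = 2.0245 bits

Ranking: B > A > D > C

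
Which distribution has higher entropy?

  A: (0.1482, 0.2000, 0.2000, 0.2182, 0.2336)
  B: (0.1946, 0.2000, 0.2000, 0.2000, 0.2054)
B

Both distributions are close to uniform, making this a harder comparison.

H(A) = 2.3063 bits
H(B) = 2.3217 bits

The distribution closer to uniform has higher entropy.
Answer: B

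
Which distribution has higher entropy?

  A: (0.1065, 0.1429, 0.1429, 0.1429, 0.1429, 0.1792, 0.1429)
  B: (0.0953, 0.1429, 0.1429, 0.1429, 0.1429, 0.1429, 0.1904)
A

Both distributions are close to uniform, making this a harder comparison.

H(A) = 2.7939 bits
H(B) = 2.7841 bits

The distribution closer to uniform has higher entropy.
Answer: A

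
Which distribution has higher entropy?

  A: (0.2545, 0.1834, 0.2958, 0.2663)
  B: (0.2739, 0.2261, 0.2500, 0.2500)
B

Both distributions are close to uniform, making this a harder comparison.

H(A) = 1.9793 bits
H(B) = 1.9967 bits

The distribution closer to uniform has higher entropy.
Answer: B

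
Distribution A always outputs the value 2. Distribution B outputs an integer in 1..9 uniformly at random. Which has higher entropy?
B

A is deterministic, so H(A) = 0. B is uniform over 9 outcomes, so H(B) = log₂(9) = 3.170 bits. Any distribution with genuine randomness has higher entropy than a deterministic one.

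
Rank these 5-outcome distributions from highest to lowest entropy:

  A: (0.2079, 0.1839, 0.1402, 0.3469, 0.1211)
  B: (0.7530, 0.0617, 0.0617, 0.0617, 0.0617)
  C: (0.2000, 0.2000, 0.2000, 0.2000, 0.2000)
C > A > B

Key insight: Entropy is maximized by uniform distributions and minimized by concentrated distributions.

- Uniform distributions have maximum entropy log₂(5) = 2.3219 bits
- The more "peaked" or concentrated a distribution, the lower its entropy

Entropies:
  H(A) = 2.2165 bits
  H(B) = 1.3005 bits
  H(C) = 2.3219 bits

Ranking: C > A > B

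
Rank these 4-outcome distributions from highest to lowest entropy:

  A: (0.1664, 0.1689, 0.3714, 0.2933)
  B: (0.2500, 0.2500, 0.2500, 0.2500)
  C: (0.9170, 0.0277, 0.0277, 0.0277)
B > A > C

Key insight: Entropy is maximized by uniform distributions and minimized by concentrated distributions.

- Uniform distributions have maximum entropy log₂(4) = 2.0000 bits
- The more "peaked" or concentrated a distribution, the lower its entropy

Entropies:
  H(A) = 1.9136 bits
  H(B) = 2.0000 bits
  H(C) = 0.5442 bits

Ranking: B > A > C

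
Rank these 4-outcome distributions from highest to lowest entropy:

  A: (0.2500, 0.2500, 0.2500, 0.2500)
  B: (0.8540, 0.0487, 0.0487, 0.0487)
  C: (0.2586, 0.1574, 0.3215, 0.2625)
A > C > B

Key insight: Entropy is maximized by uniform distributions and minimized by concentrated distributions.

- Uniform distributions have maximum entropy log₂(4) = 2.0000 bits
- The more "peaked" or concentrated a distribution, the lower its entropy

Entropies:
  H(A) = 2.0000 bits
  H(B) = 0.8311 bits
  H(C) = 1.9573 bits

Ranking: A > C > B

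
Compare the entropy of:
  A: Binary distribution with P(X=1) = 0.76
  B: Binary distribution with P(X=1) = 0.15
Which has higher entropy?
A

For binary distributions, entropy is maximized at p=0.5 and decreases as p moves toward 0 or 1.

H(A) = H(0.76) = 0.7950 bits
H(B) = H(0.15) = 0.6098 bits

Distribution A (p=0.76) is closer to uniform (p=0.5), so it has higher entropy.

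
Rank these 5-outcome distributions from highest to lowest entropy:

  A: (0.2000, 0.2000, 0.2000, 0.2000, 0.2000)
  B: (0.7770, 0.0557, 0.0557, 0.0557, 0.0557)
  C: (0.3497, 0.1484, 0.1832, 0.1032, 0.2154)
A > C > B

Key insight: Entropy is maximized by uniform distributions and minimized by concentrated distributions.

- Uniform distributions have maximum entropy log₂(5) = 2.3219 bits
- The more "peaked" or concentrated a distribution, the lower its entropy

Entropies:
  H(A) = 2.3219 bits
  H(B) = 1.2116 bits
  H(C) = 2.2024 bits

Ranking: A > C > B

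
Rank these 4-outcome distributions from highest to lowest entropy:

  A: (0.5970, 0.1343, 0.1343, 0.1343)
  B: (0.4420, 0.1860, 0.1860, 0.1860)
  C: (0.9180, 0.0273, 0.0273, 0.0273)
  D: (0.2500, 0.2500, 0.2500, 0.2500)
D > B > A > C

Key insight: Entropy is maximized by uniform distributions and minimized by concentrated distributions.

Entropies:
  H(A) = 1.6114 bits
  H(B) = 1.8747 bits
  H(C) = 0.5392 bits
  H(D) = 2.0000 bits

Ranking: D > B > A > C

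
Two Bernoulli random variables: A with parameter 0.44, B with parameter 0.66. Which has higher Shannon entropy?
A

For binary distributions, entropy is maximized at p=0.5 and decreases as p moves toward 0 or 1.

H(A) = H(0.44) = 0.9896 bits
H(B) = H(0.66) = 0.9248 bits

Distribution A (p=0.44) is closer to uniform (p=0.5), so it has higher entropy.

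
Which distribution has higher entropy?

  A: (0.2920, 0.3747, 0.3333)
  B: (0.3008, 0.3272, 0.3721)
B

Both distributions are close to uniform, making this a harder comparison.

H(A) = 1.5775 bits
H(B) = 1.5794 bits

The distribution closer to uniform has higher entropy.
Answer: B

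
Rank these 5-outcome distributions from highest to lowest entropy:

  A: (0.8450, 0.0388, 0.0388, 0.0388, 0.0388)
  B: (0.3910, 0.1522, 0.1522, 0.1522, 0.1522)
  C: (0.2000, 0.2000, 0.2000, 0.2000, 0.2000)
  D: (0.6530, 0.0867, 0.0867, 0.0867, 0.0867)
C > B > D > A

Key insight: Entropy is maximized by uniform distributions and minimized by concentrated distributions.

Entropies:
  H(A) = 0.9322 bits
  H(B) = 2.1834 bits
  H(C) = 2.3219 bits
  H(D) = 1.6254 bits

Ranking: C > B > D > A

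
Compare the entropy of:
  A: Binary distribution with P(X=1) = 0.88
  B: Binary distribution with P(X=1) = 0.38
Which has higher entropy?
B

For binary distributions, entropy is maximized at p=0.5 and decreases as p moves toward 0 or 1.

H(A) = H(0.88) = 0.5294 bits
H(B) = H(0.38) = 0.9580 bits

Distribution B (p=0.38) is closer to uniform (p=0.5), so it has higher entropy.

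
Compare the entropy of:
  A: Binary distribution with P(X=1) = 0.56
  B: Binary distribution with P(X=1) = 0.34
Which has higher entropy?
A

For binary distributions, entropy is maximized at p=0.5 and decreases as p moves toward 0 or 1.

H(A) = H(0.56) = 0.9896 bits
H(B) = H(0.34) = 0.9248 bits

Distribution A (p=0.56) is closer to uniform (p=0.5), so it has higher entropy.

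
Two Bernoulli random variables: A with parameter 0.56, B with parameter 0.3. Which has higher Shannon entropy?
A

For binary distributions, entropy is maximized at p=0.5 and decreases as p moves toward 0 or 1.

H(A) = H(0.56) = 0.9896 bits
H(B) = H(0.3) = 0.8813 bits

Distribution A (p=0.56) is closer to uniform (p=0.5), so it has higher entropy.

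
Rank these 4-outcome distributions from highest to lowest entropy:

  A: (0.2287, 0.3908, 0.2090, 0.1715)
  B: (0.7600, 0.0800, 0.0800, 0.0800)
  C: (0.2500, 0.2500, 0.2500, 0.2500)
C > A > B

Key insight: Entropy is maximized by uniform distributions and minimized by concentrated distributions.

- Uniform distributions have maximum entropy log₂(4) = 2.0000 bits
- The more "peaked" or concentrated a distribution, the lower its entropy

Entropies:
  H(A) = 1.9248 bits
  H(B) = 1.1754 bits
  H(C) = 2.0000 bits

Ranking: C > A > B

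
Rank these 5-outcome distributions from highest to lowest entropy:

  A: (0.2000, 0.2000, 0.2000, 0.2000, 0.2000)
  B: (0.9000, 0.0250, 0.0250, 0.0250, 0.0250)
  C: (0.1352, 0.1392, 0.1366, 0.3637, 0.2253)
A > C > B

Key insight: Entropy is maximized by uniform distributions and minimized by concentrated distributions.

- Uniform distributions have maximum entropy log₂(5) = 2.3219 bits
- The more "peaked" or concentrated a distribution, the lower its entropy

Entropies:
  H(A) = 2.3219 bits
  H(B) = 0.6690 bits
  H(C) = 2.1937 bits

Ranking: A > C > B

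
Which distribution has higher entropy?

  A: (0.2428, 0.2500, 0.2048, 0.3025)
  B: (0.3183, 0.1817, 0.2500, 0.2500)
A

Both distributions are close to uniform, making this a harder comparison.

H(A) = 1.9861 bits
H(B) = 1.9728 bits

The distribution closer to uniform has higher entropy.
Answer: A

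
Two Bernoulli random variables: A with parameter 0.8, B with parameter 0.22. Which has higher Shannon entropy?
B

For binary distributions, entropy is maximized at p=0.5 and decreases as p moves toward 0 or 1.

H(A) = H(0.8) = 0.7219 bits
H(B) = H(0.22) = 0.7602 bits

Distribution B (p=0.22) is closer to uniform (p=0.5), so it has higher entropy.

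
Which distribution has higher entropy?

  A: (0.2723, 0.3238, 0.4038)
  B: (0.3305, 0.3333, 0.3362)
B

Both distributions are close to uniform, making this a harder comparison.

H(A) = 1.5661 bits
H(B) = 1.5849 bits

The distribution closer to uniform has higher entropy.
Answer: B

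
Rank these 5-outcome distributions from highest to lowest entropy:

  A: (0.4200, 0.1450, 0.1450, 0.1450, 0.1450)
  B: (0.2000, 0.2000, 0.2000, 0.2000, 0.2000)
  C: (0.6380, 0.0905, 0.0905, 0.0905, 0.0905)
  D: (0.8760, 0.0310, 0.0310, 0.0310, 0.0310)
B > A > C > D

Key insight: Entropy is maximized by uniform distributions and minimized by concentrated distributions.

Entropies:
  H(A) = 2.1415 bits
  H(B) = 2.3219 bits
  H(C) = 1.6683 bits
  H(D) = 0.7888 bits

Ranking: B > A > C > D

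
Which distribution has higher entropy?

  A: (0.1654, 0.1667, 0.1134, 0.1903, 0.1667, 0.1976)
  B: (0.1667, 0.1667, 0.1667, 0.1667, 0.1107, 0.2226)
A

Both distributions are close to uniform, making this a harder comparison.

H(A) = 2.5649 bits
H(B) = 2.5573 bits

The distribution closer to uniform has higher entropy.
Answer: A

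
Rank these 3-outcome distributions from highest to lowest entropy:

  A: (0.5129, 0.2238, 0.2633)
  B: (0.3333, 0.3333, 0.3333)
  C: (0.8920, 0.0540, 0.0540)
B > A > C

Key insight: Entropy is maximized by uniform distributions and minimized by concentrated distributions.

- Uniform distributions have maximum entropy log₂(3) = 1.5850 bits
- The more "peaked" or concentrated a distribution, the lower its entropy

Entropies:
  H(A) = 1.4843 bits
  H(B) = 1.5850 bits
  H(C) = 0.6019 bits

Ranking: B > A > C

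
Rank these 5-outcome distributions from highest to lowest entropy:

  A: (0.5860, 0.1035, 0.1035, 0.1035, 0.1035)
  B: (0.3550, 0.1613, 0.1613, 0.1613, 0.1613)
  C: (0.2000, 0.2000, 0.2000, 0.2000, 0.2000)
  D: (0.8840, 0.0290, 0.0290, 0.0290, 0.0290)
C > B > A > D

Key insight: Entropy is maximized by uniform distributions and minimized by concentrated distributions.

Entropies:
  H(A) = 1.8066 bits
  H(B) = 2.2285 bits
  H(C) = 2.3219 bits
  H(D) = 0.7498 bits

Ranking: C > B > A > D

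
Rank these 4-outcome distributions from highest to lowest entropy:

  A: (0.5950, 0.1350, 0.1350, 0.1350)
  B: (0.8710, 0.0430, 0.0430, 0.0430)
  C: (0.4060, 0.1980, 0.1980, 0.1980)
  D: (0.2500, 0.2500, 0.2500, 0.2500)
D > C > A > B

Key insight: Entropy is maximized by uniform distributions and minimized by concentrated distributions.

Entropies:
  H(A) = 1.6157 bits
  H(B) = 0.7591 bits
  H(C) = 1.9158 bits
  H(D) = 2.0000 bits

Ranking: D > C > A > B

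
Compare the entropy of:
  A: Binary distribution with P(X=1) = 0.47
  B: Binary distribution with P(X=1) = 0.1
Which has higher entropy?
A

For binary distributions, entropy is maximized at p=0.5 and decreases as p moves toward 0 or 1.

H(A) = H(0.47) = 0.9974 bits
H(B) = H(0.1) = 0.4690 bits

Distribution A (p=0.47) is closer to uniform (p=0.5), so it has higher entropy.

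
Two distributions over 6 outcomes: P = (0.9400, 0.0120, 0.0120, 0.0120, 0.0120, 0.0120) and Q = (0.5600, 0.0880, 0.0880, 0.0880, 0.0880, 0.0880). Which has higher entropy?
Q

P is highly concentrated on one outcome (94%), making it nearly deterministic. Q spreads its mass more evenly (max 56%). The more spread-out distribution has higher entropy: H(P) ≈ 0.467 bits, H(Q) ≈ 2.011 bits.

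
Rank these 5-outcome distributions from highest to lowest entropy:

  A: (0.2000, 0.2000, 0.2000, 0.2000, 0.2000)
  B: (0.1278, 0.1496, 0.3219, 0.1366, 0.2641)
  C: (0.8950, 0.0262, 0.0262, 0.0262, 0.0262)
A > B > C

Key insight: Entropy is maximized by uniform distributions and minimized by concentrated distributions.

- Uniform distributions have maximum entropy log₂(5) = 2.3219 bits
- The more "peaked" or concentrated a distribution, the lower its entropy

Entropies:
  H(A) = 2.3219 bits
  H(B) = 2.2153 bits
  H(C) = 0.6946 bits

Ranking: A > B > C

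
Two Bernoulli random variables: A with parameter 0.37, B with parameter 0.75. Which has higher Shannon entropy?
A

For binary distributions, entropy is maximized at p=0.5 and decreases as p moves toward 0 or 1.

H(A) = H(0.37) = 0.9507 bits
H(B) = H(0.75) = 0.8113 bits

Distribution A (p=0.37) is closer to uniform (p=0.5), so it has higher entropy.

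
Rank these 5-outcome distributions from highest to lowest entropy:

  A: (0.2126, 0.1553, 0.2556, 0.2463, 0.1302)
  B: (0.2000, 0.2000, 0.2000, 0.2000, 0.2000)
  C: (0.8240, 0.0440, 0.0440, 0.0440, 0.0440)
B > A > C

Key insight: Entropy is maximized by uniform distributions and minimized by concentrated distributions.

- Uniform distributions have maximum entropy log₂(5) = 2.3219 bits
- The more "peaked" or concentrated a distribution, the lower its entropy

Entropies:
  H(A) = 2.2761 bits
  H(B) = 2.3219 bits
  H(C) = 1.0232 bits

Ranking: B > A > C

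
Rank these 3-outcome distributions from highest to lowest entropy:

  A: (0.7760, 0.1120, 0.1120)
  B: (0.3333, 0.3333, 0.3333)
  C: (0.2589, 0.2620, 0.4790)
B > C > A

Key insight: Entropy is maximized by uniform distributions and minimized by concentrated distributions.

- Uniform distributions have maximum entropy log₂(3) = 1.5850 bits
- The more "peaked" or concentrated a distribution, the lower its entropy

Entropies:
  H(A) = 0.9914 bits
  H(B) = 1.5850 bits
  H(C) = 1.5197 bits

Ranking: B > C > A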